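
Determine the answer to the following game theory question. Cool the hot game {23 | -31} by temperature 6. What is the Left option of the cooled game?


Original game: {23 | -31} (a switch {a | b} with a > b).
Cooling by t (for t below the temperature (a - b)/2 = 27) taxes each move by t: {a | b} cooled by t is {a - t | b + t}.
Cooling amount: t = 6
Cooled Left option: 23 - 6 = 17
Cooled Right option: -31 + 6 = -25
Cooled game: {17 | -25}
Left option = 17

17


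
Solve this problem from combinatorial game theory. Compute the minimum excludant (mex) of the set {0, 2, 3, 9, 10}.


Set = {0, 2, 3, 9, 10}
0 is in the set.
1 is NOT in the set. This is the mex.
mex = 1

1


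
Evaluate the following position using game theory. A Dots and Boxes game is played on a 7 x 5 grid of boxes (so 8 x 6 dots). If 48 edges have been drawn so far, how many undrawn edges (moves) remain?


Grid: 7 x 5 boxes, i.e. 8 rows and 6 columns of dots.
Horizontal edges: (rows + 1) * cols = 8 * 5 = 40
Vertical edges: rows * (cols + 1) = 7 * 6 = 42
Total edges: 40 + 42 = 82
Edges drawn: 48
Remaining: 82 - 48 = 34

34


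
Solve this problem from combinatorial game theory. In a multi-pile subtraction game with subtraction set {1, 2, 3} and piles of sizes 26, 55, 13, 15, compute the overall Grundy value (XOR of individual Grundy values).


Subtraction set: {1, 2, 3}
For this subtraction set, G(n) = n mod 4 (period = max + 1 = 4).
Pile 1 (size 26): G(26) = 26 mod 4 = 2
Pile 2 (size 55): G(55) = 55 mod 4 = 3
Pile 3 (size 13): G(13) = 13 mod 4 = 1
Pile 4 (size 15): G(15) = 15 mod 4 = 3
Total Grundy value = XOR of all: 2 XOR 3 XOR 1 XOR 3 = 3

3


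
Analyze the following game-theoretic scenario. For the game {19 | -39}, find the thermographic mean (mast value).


Game = {19 | -39}, a switch {a | b} with numbers a > b.
Its thermograph has left wall a - t and right wall b + t, which meet at t = (a - b)/2, where both equal (a + b)/2. So the mast (mean value) is at (a + b)/2.
Mean = (19 + (-39))/2 = -20/2 = -10

-10


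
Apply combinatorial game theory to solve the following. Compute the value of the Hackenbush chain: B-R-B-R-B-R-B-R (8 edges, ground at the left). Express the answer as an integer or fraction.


Edges (from ground): B-R-B-R-B-R-B-R
By Berlekamp's sign-expansion rule, a Blue-Red Hackenbush stalk has the value of the surreal number whose sign sequence is the edge sequence with B -> + and R -> -.
Sign sequence: +-+-+-+-
Trace the sign expansion in the surreal number tree, starting from 0:
Edge 1: B (sign +) -> bounds (0, +inf), value = 1
Edge 2: R (sign -) -> bounds (0, 1), value = 1/2
Edge 3: B (sign +) -> bounds (1/2, 1), value = 3/4
Edge 4: R (sign -) -> bounds (1/2, 3/4), value = 5/8
Edge 5: B (sign +) -> bounds (5/8, 3/4), value = 11/16
Edge 6: R (sign -) -> bounds (5/8, 11/16), value = 21/32
Edge 7: B (sign +) -> bounds (21/32, 11/16), value = 43/64
Edge 8: R (sign -) -> bounds (21/32, 43/64), value = 85/128
Game value = 85/128

85/128


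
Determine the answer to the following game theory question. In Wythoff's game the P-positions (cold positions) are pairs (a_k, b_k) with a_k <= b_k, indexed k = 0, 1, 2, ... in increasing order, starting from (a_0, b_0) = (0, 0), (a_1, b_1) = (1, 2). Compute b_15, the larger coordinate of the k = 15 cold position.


By Wythoff's theorem, a_k = floor(k * phi) and b_k = floor(k * phi^2) = a_k + k, where phi = (1 + sqrt(5))/2 is the golden ratio.
phi = (1 + sqrt(5))/2 = 1.618034
phi^2 = phi + 1 = 2.618034
k = 15
k * phi^2 = 15 * 2.618034 = 39.270510
b_15 = floor(k * phi^2) = 39 (check: a_15 + k = 24 + 15 = 39)

39


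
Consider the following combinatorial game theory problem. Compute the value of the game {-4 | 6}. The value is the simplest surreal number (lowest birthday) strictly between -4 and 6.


Left options: {-4}, max = -4
Right options: {6}, min = 6
All options are numbers and max(Left) < min(Right), so by the simplicity theorem the value is the simplest (earliest-born) number strictly between -4 and 6.
Integers -3 through 5 all lie strictly between -4 and 6.
Among integers, the simplest (lowest birthday = smallest |n|; 0 is born on day 0, +-n on day n) is 0.
No non-integer in the interval can be simpler: if x is a non-integer in the interval, then floor(x) or ceil(x) also lies in the interval (the interval contains an integer), and both are proper prefixes of x's sign expansion, i.e. born earlier. So the game value is 0.
Game value = 0

0


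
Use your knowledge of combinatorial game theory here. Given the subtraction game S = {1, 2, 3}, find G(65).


The subtraction set is S = {1, 2, 3}.
G(k) = mex{ G(k - s) : s in S, s <= k }. We compute iteratively: G(0) = 0.
G(1) = mex({0}) = 1
G(2) = mex({0, 1}) = 2
G(3) = mex({0, 1, 2}) = 3
G(4) = mex({1, 2, 3}) = 0
G(5) = mex({0, 2, 3}) = 1
G(6) = mex({0, 1, 3}) = 2
Observe that G(4)..G(6) = 0, 1, 2 repeats G(0)..G(2) = 0, 1, 2.
For k >= max(S) = 3, G(k) is determined by the previous 3 values G(k-3)..G(k-1); a window of 3 consecutive values has recurred shifted by 4, so by induction G(k + 4) = G(k) for all k >= 0: the sequence is periodic from the start with period 4.
One period: G(0..3) = 0, 1, 2, 3.
65 mod 4 = 1, so G(65) = G(1) = 1.

1


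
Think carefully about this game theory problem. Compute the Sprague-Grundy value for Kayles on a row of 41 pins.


Kayles: a move removes 1 or 2 adjacent pins from a contiguous row.
Removing pins from a row of k leaves two independent rows (a, b) with a + b = k - 1 (one pin) or a + b = k - 2 (two pins); an end removal gives a = 0.
By Sprague-Grundy, G(k) = mex{ G(a) XOR G(b) } over all these splits. G(0) = 0.
G(1): splits (0,0):0^0=0 -> mex({0}) = 1
G(2): splits (0,1):0^1=1 (0,0):0^0=0 -> mex({0, 1}) = 2
G(3): splits (0,2):0^2=2 (1,1):1^1=0 (0,1):0^1=1 -> mex({0, 1, 2}) = 3
G(4): splits (0,3):0^3=3 (1,2):1^2=3 (0,2):0^2=2 (1,1):1^1=0 -> mex({0, 2, 3}) = 1
G(5): splits (0,4):0^1=1 (1,3):1^3=2 (2,2):2^2=0 (0,3):0^3=3 (1,2):1^2=3 -> mex({0, 1, 2, 3}) = 4
G(6) = mex({0, 1, 2, 4}) = 3
G(7) = mex({0, 1, 3, 4, 5}) = 2
G(8) = mex({0, 2, 3, 5, 6}) = 1
G(9) = mex({0, 1, 2, 3, 6, 7}) = 4
G(10) = mex({0, 1, 3, 4, 5, 7}) = 2
G(11) = mex({0, 1, 2, 3, 4, 5}) = 6
G(12) = mex({0, 1, 2, 3, 5, 6, 7}) = 4
G(13) = mex({0, 2, 3, 4, 6, 7}) = 1
G(14) = mex({0, 1, 4, 5, 6, 7}) = 2
G(15) = mex({0, 1, 2, 3, 4, 5, 6}) = 7
G(16) = mex({0, 2, 3, 5, 6, 7}) = 1
G(17) = mex({0, 1, 2, 3, 5, 6, 7}) = 4
G(18) = mex({0, 1, 2, 4, 5, 6}) = 3
G(19) = mex({0, 1, 3, 4, 5, 7}) = 2
G(20) = mex({0, 2, 3, 4, 5, 6, 7}) = 1
G(21) = mex({0, 1, 2, 3, 5, 6, 7}) = 4
G(22) = mex({0, 1, 2, 3, 4, 5, 7}) = 6
G(23) = mex({0, 1, 2, 3, 4, 5, 6}) = 7
G(24) = mex({0, 1, 2, 3, 5, 6, 7}) = 4
G(25) = mex({0, 2, 3, 4, 6, 7}) = 1
G(26) = mex({0, 1, 3, 4, 5, 6, 7}) = 2
G(27) = mex({0, 1, 2, 3, 4, 5, 6, 7}) = 8
G(28) = mex({0, 1, 2, 3, 4, 6, 7, 8}) = 5
G(29) = mex({0, 1, 2, 3, 5, 6, 7, 8, 9}) = 4
G(30) = mex({0, 1, 2, 3, 4, 5, 6, 9, 10}) = 7
G(31) = mex({0, 1, 3, 4, 5, 7, 10, 11}) = 2
G(32) = mex({0, 2, 3, 4, 5, 6, 7, 9, 11}) = 1
G(33) = mex({0, 1, 2, 3, 4, 5, 6, 7, 9, 12}) = 8
G(34) = mex({0, 1, 2, 3, 4, 5, 7, 8, 11, 12}) = 6
G(35) = mex({0, 1, 2, 3, 4, 5, 6, 8, 9, 10, 11}) = 7
G(36) = mex({0, 1, 2, 3, 5, 6, 7, 9, 10}) = 4
G(37) = mex({0, 2, 3, 4, 6, 7, 9, 10, 11, 12}) = 1
G(38) = mex({0, 1, 3, 4, 5, 6, 7, 9, 10, 11, 12}) = 2
G(39) = mex({0, 1, 2, 4, 5, 6, 7, 9, 10, 12, 14}) = 3
G(40) = mex({0, 2, 3, 4, 6, 7, 11, 12, 14}) = 1
G(41) = mex({0, 1, 2, 3, 5, 6, 7, 9, 10, 11, 12}) = 4
Therefore G(41) = 4.

4


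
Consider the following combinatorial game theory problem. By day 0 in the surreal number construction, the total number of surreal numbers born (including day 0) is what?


Day 0: {|} = 0 is born. Count = 1.
Day n: the number of surreal numbers born by day n is 2^(n+1) - 1.
By day 0: 2^1 - 1 = 1
By day 0: 1 surreal numbers.

1


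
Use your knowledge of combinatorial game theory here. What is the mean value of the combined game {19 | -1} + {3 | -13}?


G1 = {19 | -1}, G2 = {3 | -13}
Each is a switch {a | b} with numbers a > b; its mean value is (a + b)/2, and mean value is additive over game sums: m(G1 + G2) = m(G1) + m(G2).
Mean of G1 = (19 + (-1))/2 = 18/2 = 9
Mean of G2 = (3 + (-13))/2 = -10/2 = -5
Mean of G1 + G2 = 9 + -5 = 4

4


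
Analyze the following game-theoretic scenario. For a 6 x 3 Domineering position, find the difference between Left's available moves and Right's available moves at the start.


Board is 6 x 3 (rows x cols).
Left (vertical) placements: (rows-1) * cols = 5 * 3 = 15
Right (horizontal) placements: rows * (cols-1) = 6 * 2 = 12
Advantage = Left - Right = 15 - 12 = 3

3


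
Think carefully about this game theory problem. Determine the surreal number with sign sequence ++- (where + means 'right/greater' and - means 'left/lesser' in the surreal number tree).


Sign expansion: ++-
Rule: track bounds (lo, hi), initially (-inf, +inf). On '+', the current value becomes lo and we move to the simplest number in (value, hi): value + 1 if hi = +inf, otherwise the midpoint (value + hi)/2. On '-', the current value becomes hi and we move to value - 1 if lo = -inf, otherwise the midpoint (lo + value)/2.
Start at 0.
Step 1: sign = +, move right. Bounds: (0, +inf). Value = 1
Step 2: sign = +, move right. Bounds: (1, +inf). Value = 2
Step 3: sign = -, move left. Bounds: (1, 2). Value = 3/2
The surreal number with sign expansion ++- is 3/2.

3/2


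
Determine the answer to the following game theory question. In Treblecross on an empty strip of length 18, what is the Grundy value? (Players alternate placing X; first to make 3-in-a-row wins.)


Treblecross: place X on empty cells; 3-in-a-row wins.
Playing within two cells of an existing X lets the opponent win at once, so sensible play treats the cells i-2..i+2 around each X as dead. The player left with no safe cell loses, so this is a normal-play take-away game on strips of safe cells.
Placing X at cell i (0-indexed) of a strip of k safe cells leaves independent strips of sizes max(0, i-2) and max(0, k-i-3). Hence G(k) = mex{ G(max(0,i-2)) XOR G(max(0,k-i-3)) : 0 <= i < k }, with G(0) = 0.
G(1): splits (0,0):0^0=0 -> mex({0}) = 1
G(2): splits (0,0):0^0=0 -> mex({0}) = 1
G(3): splits (0,0):0^0=0 -> mex({0}) = 1
G(4): splits (0,1):0^1=1 (0,0):0^0=0 -> mex({0, 1}) = 2
G(5): splits (0,2):0^1=1 (0,1):0^1=1 (0,0):0^0=0 -> mex({0, 1}) = 2
G(6) = mex({1}) = 0
G(7) = mex({0, 1, 2}) = 3
G(8) = mex({0, 1, 2}) = 3
G(9) = mex({0, 2}) = 1
G(10) = mex({0, 2, 3}) = 1
G(11) = mex({0, 3}) = 1
G(12) = mex({1, 3}) = 0
G(13) = mex({0, 1, 2, 3}) = 4
G(14) = mex({0, 1, 2}) = 3
G(15) = mex({0, 1, 2}) = 3
G(16) = mex({0, 1, 2, 4}) = 3
G(17) = mex({0, 1, 3, 4}) = 2
G(18) = mex({0, 1, 3, 4}) = 2
Therefore G(18) = 2.

2


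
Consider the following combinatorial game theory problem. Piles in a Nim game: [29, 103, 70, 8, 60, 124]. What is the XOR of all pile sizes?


We need the XOR (exclusive or) of all pile sizes.
After XOR-ing pile 1 (size 29): 0 XOR 29 = 29
After XOR-ing pile 2 (size 103): 29 XOR 103 = 122
After XOR-ing pile 3 (size 70): 122 XOR 70 = 60
After XOR-ing pile 4 (size 8): 60 XOR 8 = 52
After XOR-ing pile 5 (size 60): 52 XOR 60 = 8
After XOR-ing pile 6 (size 124): 8 XOR 124 = 116
The Nim-value of this position is 116.

116


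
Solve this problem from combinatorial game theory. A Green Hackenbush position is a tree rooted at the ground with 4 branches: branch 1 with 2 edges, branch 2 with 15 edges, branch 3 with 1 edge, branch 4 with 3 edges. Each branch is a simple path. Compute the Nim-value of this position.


The tree has 4 branches from the ground vertex.
In Green Hackenbush, the Nim-value of a simple path of length k is k.
Branch 1: length 2, Nim-value = 2
Branch 2: length 15, Nim-value = 15
Branch 3: length 1, Nim-value = 1
Branch 4: length 3, Nim-value = 3
Total Nim-value = XOR of all branch values:
0 XOR 2 = 2
2 XOR 15 = 13
13 XOR 1 = 12
12 XOR 3 = 15
Nim-value of the tree = 15

15


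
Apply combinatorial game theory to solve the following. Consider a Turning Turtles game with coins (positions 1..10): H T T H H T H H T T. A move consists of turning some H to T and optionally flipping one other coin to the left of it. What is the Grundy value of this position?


Coins: H T T H H T H H T T
Key fact: a single head at position k behaves exactly like a Nim heap of size k (turning it to T and optionally flipping a coin at j < k corresponds to moving the heap from k to j, or to 0), and heads combine as a disjunctive sum (two heads at the same place would cancel, matching j XOR j = 0). So the Nim-value is the XOR of the 1-indexed positions of the heads.
Face-up positions (1-indexed): [1, 4, 5, 7, 8]
XOR 0 with 1: 0 XOR 1 = 1
XOR 1 with 4: 1 XOR 4 = 5
XOR 5 with 5: 5 XOR 5 = 0
XOR 0 with 7: 0 XOR 7 = 7
XOR 7 with 8: 7 XOR 8 = 15
Nim-value = 15

15


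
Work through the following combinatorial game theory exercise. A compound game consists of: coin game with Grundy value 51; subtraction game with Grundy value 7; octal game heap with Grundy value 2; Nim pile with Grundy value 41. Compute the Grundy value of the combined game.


By the Sprague-Grundy theorem, the Grundy value of a sum of games is the XOR of individual Grundy values.
coin game: Grundy value = 51. Running XOR: 0 XOR 51 = 51
subtraction game: Grundy value = 7. Running XOR: 51 XOR 7 = 52
octal game heap: Grundy value = 2. Running XOR: 52 XOR 2 = 54
Nim pile: Grundy value = 41. Running XOR: 54 XOR 41 = 31
The combined Grundy value is 31.

31


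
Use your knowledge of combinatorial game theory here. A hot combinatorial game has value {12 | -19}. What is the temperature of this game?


The game is {12 | -19}, a switch {a | b} with numbers a > b.
Cooling {a | b} by t gives {a - t | b + t}, which stops being hot when a - t = b + t, i.e. at t = (a - b)/2. So the temperature of a switch is (a - b)/2.
Temperature = (Left option - Right option) / 2
= (12 - (-19)) / 2
= 31 / 2
= 31/2

31/2


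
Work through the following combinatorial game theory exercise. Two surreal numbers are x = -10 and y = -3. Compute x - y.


x = -10, y = -3
x - y = -10 - -3 = -7

-7


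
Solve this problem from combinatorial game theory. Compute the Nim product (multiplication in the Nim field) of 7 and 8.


Nim multiplication is bilinear over XOR: (u XOR v) * w = (u*w) XOR (v*w).
So we split each operand into its bit components and XOR the pairwise Nim products.
7 = 1 + 2 + 4 (as XOR of powers of 2).
8 = 8 (as XOR of powers of 2).
Using the standard Nim-product table on single bits:
  2*2 = 3,   2*4 = 8,   2*8 = 12,
  4*4 = 6,   4*8 = 11,  8*8 = 13,
and  1*x = x (identity), k*l = l*k (commutative).
Pairwise Nim products:
  1 * 8 = 8
  2 * 8 = 12
  4 * 8 = 11
XOR them: 8 XOR 12 XOR 11 = 15.
Result: 7 * 8 = 15 (in Nim).

15


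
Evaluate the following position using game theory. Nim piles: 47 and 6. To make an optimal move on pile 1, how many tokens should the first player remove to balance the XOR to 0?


Piles: 47 and 6
Current XOR: 47 XOR 6 = 41 (non-zero, so this is an N-position).
To make the XOR zero, we need to find a move that balances the piles.
For pile 1 (size 47): target = 47 XOR 41 = 6
We reduce pile 1 from 47 to 6.
Tokens removed: 47 - 6 = 41
Verification: 6 XOR 6 = 0

41


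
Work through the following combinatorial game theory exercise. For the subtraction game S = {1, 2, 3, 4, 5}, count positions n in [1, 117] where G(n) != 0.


Subtraction set S = {1, 2, 3, 4, 5}, so G(n) = n mod 6.
G(n) = 0 when n is a multiple of 6.
Multiples of 6 in [1, 117]: 19
N-positions (nonzero Grundy) = 117 - 19 = 98

98


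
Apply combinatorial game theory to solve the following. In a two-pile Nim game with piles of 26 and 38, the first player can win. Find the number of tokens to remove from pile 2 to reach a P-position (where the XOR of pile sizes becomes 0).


Piles: 26 and 38
Current XOR: 26 XOR 38 = 60 (non-zero, so this is an N-position).
To make the XOR zero, we need to find a move that balances the piles.
For pile 2 (size 38): target = 38 XOR 60 = 26
We reduce pile 2 from 38 to 26.
Tokens removed: 38 - 26 = 12
Verification: 26 XOR 26 = 0

12


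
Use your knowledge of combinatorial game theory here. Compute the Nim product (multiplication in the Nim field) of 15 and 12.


Nim multiplication is bilinear over XOR: (u XOR v) * w = (u*w) XOR (v*w).
So we split each operand into its bit components and XOR the pairwise Nim products.
15 = 1 + 2 + 4 + 8 (as XOR of powers of 2).
12 = 4 + 8 (as XOR of powers of 2).
Using the standard Nim-product table on single bits:
  2*2 = 3,   2*4 = 8,   2*8 = 12,
  4*4 = 6,   4*8 = 11,  8*8 = 13,
and  1*x = x (identity), k*l = l*k (commutative).
Pairwise Nim products:
  1 * 4 = 4
  1 * 8 = 8
  2 * 4 = 8
  2 * 8 = 12
  4 * 4 = 6
  4 * 8 = 11
  8 * 4 = 11
  8 * 8 = 13
XOR them: 4 XOR 8 XOR 8 XOR 12 XOR 6 XOR 11 XOR 11 XOR 13 = 3.
Result: 15 * 12 = 3 (in Nim).

3


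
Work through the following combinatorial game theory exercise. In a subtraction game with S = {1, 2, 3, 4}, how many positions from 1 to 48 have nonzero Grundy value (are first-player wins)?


Subtraction set S = {1, 2, 3, 4}, so G(n) = n mod 5.
G(n) = 0 when n is a multiple of 5.
Multiples of 5 in [1, 48]: 9
N-positions (nonzero Grundy) = 48 - 9 = 39

39


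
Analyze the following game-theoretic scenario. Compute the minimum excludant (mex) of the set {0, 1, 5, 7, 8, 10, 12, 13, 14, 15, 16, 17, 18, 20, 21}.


Set = {0, 1, 5, 7, 8, 10, 12, 13, 14, 15, 16, 17, 18, 20, 21}
0 is in the set.
1 is in the set.
2 is NOT in the set. This is the mex.
mex = 2

2


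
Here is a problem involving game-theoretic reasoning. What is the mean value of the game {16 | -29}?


Game = {16 | -29}, a switch {a | b} with numbers a > b.
Its thermograph has left wall a - t and right wall b + t, which meet at t = (a - b)/2, where both equal (a + b)/2. So the mast (mean value) is at (a + b)/2.
Mean = (16 + (-29))/2 = -13/2 = -13/2

-13/2


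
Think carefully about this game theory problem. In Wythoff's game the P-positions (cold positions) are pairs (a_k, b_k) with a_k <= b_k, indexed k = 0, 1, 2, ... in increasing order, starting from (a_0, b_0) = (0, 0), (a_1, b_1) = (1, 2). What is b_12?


By Wythoff's theorem, a_k = floor(k * phi) and b_k = floor(k * phi^2) = a_k + k, where phi = (1 + sqrt(5))/2 is the golden ratio.
phi = (1 + sqrt(5))/2 = 1.618034
phi^2 = phi + 1 = 2.618034
k = 12
k * phi^2 = 12 * 2.618034 = 31.416408
b_12 = floor(k * phi^2) = 31 (check: a_12 + k = 19 + 12 = 31)

31


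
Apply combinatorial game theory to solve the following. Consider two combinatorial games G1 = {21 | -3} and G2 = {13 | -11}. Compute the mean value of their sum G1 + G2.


G1 = {21 | -3}, G2 = {13 | -11}
Each is a switch {a | b} with numbers a > b; its mean value is (a + b)/2, and mean value is additive over game sums: m(G1 + G2) = m(G1) + m(G2).
Mean of G1 = (21 + (-3))/2 = 18/2 = 9
Mean of G2 = (13 + (-11))/2 = 2/2 = 1
Mean of G1 + G2 = 9 + 1 = 10

10


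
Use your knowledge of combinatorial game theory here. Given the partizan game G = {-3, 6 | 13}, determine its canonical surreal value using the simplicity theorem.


Left options: {-3, 6}, max = 6
Right options: {13}, min = 13
All options are numbers and max(Left) < min(Right), so by the simplicity theorem the value is the simplest (earliest-born) number strictly between 6 and 13.
Integers 7 through 12 all lie strictly between 6 and 13.
Among integers, the simplest (lowest birthday = smallest |n|; 0 is born on day 0, +-n on day n) is 7.
No non-integer in the interval can be simpler: if x is a non-integer in the interval, then floor(x) or ceil(x) also lies in the interval (the interval contains an integer), and both are proper prefixes of x's sign expansion, i.e. born earlier. So the game value is 7.
Game value = 7

7


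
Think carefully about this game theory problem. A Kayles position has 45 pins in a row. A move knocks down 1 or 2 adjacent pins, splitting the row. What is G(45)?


Kayles: a move removes 1 or 2 adjacent pins from a contiguous row.
Removing pins from a row of k leaves two independent rows (a, b) with a + b = k - 1 (one pin) or a + b = k - 2 (two pins); an end removal gives a = 0.
By Sprague-Grundy, G(k) = mex{ G(a) XOR G(b) } over all these splits. G(0) = 0.
G(1): splits (0,0):0^0=0 -> mex({0}) = 1
G(2): splits (0,1):0^1=1 (0,0):0^0=0 -> mex({0, 1}) = 2
G(3): splits (0,2):0^2=2 (1,1):1^1=0 (0,1):0^1=1 -> mex({0, 1, 2}) = 3
G(4): splits (0,3):0^3=3 (1,2):1^2=3 (0,2):0^2=2 (1,1):1^1=0 -> mex({0, 2, 3}) = 1
G(5): splits (0,4):0^1=1 (1,3):1^3=2 (2,2):2^2=0 (0,3):0^3=3 (1,2):1^2=3 -> mex({0, 1, 2, 3}) = 4
G(6) = mex({0, 1, 2, 4}) = 3
G(7) = mex({0, 1, 3, 4, 5}) = 2
G(8) = mex({0, 2, 3, 5, 6}) = 1
G(9) = mex({0, 1, 2, 3, 6, 7}) = 4
G(10) = mex({0, 1, 3, 4, 5, 7}) = 2
G(11) = mex({0, 1, 2, 3, 4, 5}) = 6
G(12) = mex({0, 1, 2, 3, 5, 6, 7}) = 4
G(13) = mex({0, 2, 3, 4, 6, 7}) = 1
G(14) = mex({0, 1, 4, 5, 6, 7}) = 2
G(15) = mex({0, 1, 2, 3, 4, 5, 6}) = 7
G(16) = mex({0, 2, 3, 5, 6, 7}) = 1
G(17) = mex({0, 1, 2, 3, 5, 6, 7}) = 4
G(18) = mex({0, 1, 2, 4, 5, 6}) = 3
G(19) = mex({0, 1, 3, 4, 5, 7}) = 2
G(20) = mex({0, 2, 3, 4, 5, 6, 7}) = 1
G(21) = mex({0, 1, 2, 3, 5, 6, 7}) = 4
G(22) = mex({0, 1, 2, 3, 4, 5, 7}) = 6
G(23) = mex({0, 1, 2, 3, 4, 5, 6}) = 7
G(24) = mex({0, 1, 2, 3, 5, 6, 7}) = 4
G(25) = mex({0, 2, 3, 4, 6, 7}) = 1
G(26) = mex({0, 1, 3, 4, 5, 6, 7}) = 2
G(27) = mex({0, 1, 2, 3, 4, 5, 6, 7}) = 8
G(28) = mex({0, 1, 2, 3, 4, 6, 7, 8}) = 5
G(29) = mex({0, 1, 2, 3, 5, 6, 7, 8, 9}) = 4
G(30) = mex({0, 1, 2, 3, 4, 5, 6, 9, 10}) = 7
G(31) = mex({0, 1, 3, 4, 5, 7, 10, 11}) = 2
G(32) = mex({0, 2, 3, 4, 5, 6, 7, 9, 11}) = 1
G(33) = mex({0, 1, 2, 3, 4, 5, 6, 7, 9, 12}) = 8
G(34) = mex({0, 1, 2, 3, 4, 5, 7, 8, 11, 12}) = 6
G(35) = mex({0, 1, 2, 3, 4, 5, 6, 8, 9, 10, 11}) = 7
G(36) = mex({0, 1, 2, 3, 5, 6, 7, 9, 10}) = 4
G(37) = mex({0, 2, 3, 4, 6, 7, 9, 10, 11, 12}) = 1
G(38) = mex({0, 1, 3, 4, 5, 6, 7, 9, 10, 11, 12}) = 2
G(39) = mex({0, 1, 2, 4, 5, 6, 7, 9, 10, 12, 14}) = 3
G(40) = mex({0, 2, 3, 4, 6, 7, 11, 12, 14}) = 1
G(41) = mex({0, 1, 2, 3, 5, 6, 7, 9, 10, 11, 12}) = 4
G(42) = mex({0, 1, 2, 3, 4, 5, 6, 9, 10}) = 7
G(43) = mex({0, 1, 3, 4, 5, 7, 9, 10, 12, 15}) = 2
G(44) = mex({0, 2, 3, 4, 5, 6, 7, 9, 10, 12, 15}) = 1
G(45) = mex({0, 1, 2, 3, 4, 5, 6, 7, 9, 10, 12, 14}) = 8
Therefore G(45) = 8.

8


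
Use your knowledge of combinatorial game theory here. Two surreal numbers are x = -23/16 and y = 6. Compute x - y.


x = -23/16, y = 6
Converting to common denominator: 16
x = -23/16, y = 96/16
x - y = -23/16 - 6 = -119/16

-119/16


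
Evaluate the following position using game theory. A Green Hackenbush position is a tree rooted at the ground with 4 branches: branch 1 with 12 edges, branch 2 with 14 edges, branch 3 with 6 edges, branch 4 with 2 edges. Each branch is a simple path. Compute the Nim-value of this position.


The tree has 4 branches from the ground vertex.
In Green Hackenbush, the Nim-value of a simple path of length k is k.
Branch 1: length 12, Nim-value = 12
Branch 2: length 14, Nim-value = 14
Branch 3: length 6, Nim-value = 6
Branch 4: length 2, Nim-value = 2
Total Nim-value = XOR of all branch values:
0 XOR 12 = 12
12 XOR 14 = 2
2 XOR 6 = 4
4 XOR 2 = 6
Nim-value of the tree = 6

6


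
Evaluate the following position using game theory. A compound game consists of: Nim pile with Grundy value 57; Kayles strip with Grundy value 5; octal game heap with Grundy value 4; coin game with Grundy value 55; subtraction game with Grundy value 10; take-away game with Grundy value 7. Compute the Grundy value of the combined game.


By the Sprague-Grundy theorem, the Grundy value of a sum of games is the XOR of individual Grundy values.
Nim pile: Grundy value = 57. Running XOR: 0 XOR 57 = 57
Kayles strip: Grundy value = 5. Running XOR: 57 XOR 5 = 60
octal game heap: Grundy value = 4. Running XOR: 60 XOR 4 = 56
coin game: Grundy value = 55. Running XOR: 56 XOR 55 = 15
subtraction game: Grundy value = 10. Running XOR: 15 XOR 10 = 5
take-away game: Grundy value = 7. Running XOR: 5 XOR 7 = 2
The combined Grundy value is 2.

2


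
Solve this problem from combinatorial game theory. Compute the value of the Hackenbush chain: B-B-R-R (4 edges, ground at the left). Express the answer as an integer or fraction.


Edges (from ground): B-B-R-R
By Berlekamp's sign-expansion rule, a Blue-Red Hackenbush stalk has the value of the surreal number whose sign sequence is the edge sequence with B -> + and R -> -.
Sign sequence: ++--
Trace the sign expansion in the surreal number tree, starting from 0:
Edge 1: B (sign +) -> bounds (0, +inf), value = 1
Edge 2: B (sign +) -> bounds (1, +inf), value = 2
Edge 3: R (sign -) -> bounds (1, 2), value = 3/2
Edge 4: R (sign -) -> bounds (1, 3/2), value = 5/4
Game value = 5/4

5/4


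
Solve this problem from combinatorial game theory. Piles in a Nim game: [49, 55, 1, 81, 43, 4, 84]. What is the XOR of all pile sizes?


We need the XOR (exclusive or) of all pile sizes.
After XOR-ing pile 1 (size 49): 0 XOR 49 = 49
After XOR-ing pile 2 (size 55): 49 XOR 55 = 6
After XOR-ing pile 3 (size 1): 6 XOR 1 = 7
After XOR-ing pile 4 (size 81): 7 XOR 81 = 86
After XOR-ing pile 5 (size 43): 86 XOR 43 = 125
After XOR-ing pile 6 (size 4): 125 XOR 4 = 121
After XOR-ing pile 7 (size 84): 121 XOR 84 = 45
The Nim-value of this position is 45.

45


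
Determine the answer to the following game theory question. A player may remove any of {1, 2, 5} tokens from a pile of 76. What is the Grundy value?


The subtraction set is S = {1, 2, 5}.
G(k) = mex{ G(k - s) : s in S, s <= k }. We compute iteratively: G(0) = 0.
G(1) = mex({0}) = 1
G(2) = mex({0, 1}) = 2
G(3) = mex({1, 2}) = 0
G(4) = mex({0, 2}) = 1
G(5) = mex({0, 1}) = 2
G(6) = mex({1, 2}) = 0
G(7) = mex({0, 2}) = 1
Observe that G(3)..G(7) = 0, 1, 2, 0, 1 repeats G(0)..G(4) = 0, 1, 2, 0, 1.
For k >= max(S) = 5, G(k) is determined by the previous 5 values G(k-5)..G(k-1); a window of 5 consecutive values has recurred shifted by 3, so by induction G(k + 3) = G(k) for all k >= 0: the sequence is periodic from the start with period 3.
One period: G(0..2) = 0, 1, 2.
76 mod 3 = 1, so G(76) = G(1) = 1.

1


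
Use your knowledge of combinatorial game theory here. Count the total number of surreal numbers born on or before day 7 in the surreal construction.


Day 0: {|} = 0 is born. Count = 1.
Day n: the number of surreal numbers born by day n is 2^(n+1) - 1.
By day 0: 2^1 - 1 = 1
By day 1: 2^2 - 1 = 3
By day 2: 2^3 - 1 = 7
By day 3: 2^4 - 1 = 15
By day 4: 2^5 - 1 = 31
By day 5: 2^6 - 1 = 63
By day 6: 2^7 - 1 = 127
By day 7: 2^8 - 1 = 255
By day 7: 255 surreal numbers.

255


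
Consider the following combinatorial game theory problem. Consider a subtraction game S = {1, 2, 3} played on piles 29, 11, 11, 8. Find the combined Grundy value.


Subtraction set: {1, 2, 3}
For this subtraction set, G(n) = n mod 4 (period = max + 1 = 4).
Pile 1 (size 29): G(29) = 29 mod 4 = 1
Pile 2 (size 11): G(11) = 11 mod 4 = 3
Pile 3 (size 11): G(11) = 11 mod 4 = 3
Pile 4 (size 8): G(8) = 8 mod 4 = 0
Total Grundy value = XOR of all: 1 XOR 3 XOR 3 XOR 0 = 1

1


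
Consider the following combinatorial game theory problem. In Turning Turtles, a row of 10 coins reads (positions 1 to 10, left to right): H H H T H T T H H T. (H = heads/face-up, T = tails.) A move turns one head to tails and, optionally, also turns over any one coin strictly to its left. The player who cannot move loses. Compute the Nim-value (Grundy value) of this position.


Coins: H H H T H T T H H T
Key fact: a single head at position k behaves exactly like a Nim heap of size k (turning it to T and optionally flipping a coin at j < k corresponds to moving the heap from k to j, or to 0), and heads combine as a disjunctive sum (two heads at the same place would cancel, matching j XOR j = 0). So the Nim-value is the XOR of the 1-indexed positions of the heads.
Face-up positions (1-indexed): [1, 2, 3, 5, 8, 9]
XOR 0 with 1: 0 XOR 1 = 1
XOR 1 with 2: 1 XOR 2 = 3
XOR 3 with 3: 3 XOR 3 = 0
XOR 0 with 5: 0 XOR 5 = 5
XOR 5 with 8: 5 XOR 8 = 13
XOR 13 with 9: 13 XOR 9 = 4
Nim-value = 4

4


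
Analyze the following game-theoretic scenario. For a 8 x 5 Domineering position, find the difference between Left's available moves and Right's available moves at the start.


Board is 8 x 5 (rows x cols).
Left (vertical) placements: (rows-1) * cols = 7 * 5 = 35
Right (horizontal) placements: rows * (cols-1) = 8 * 4 = 32
Advantage = Left - Right = 35 - 32 = 3

3


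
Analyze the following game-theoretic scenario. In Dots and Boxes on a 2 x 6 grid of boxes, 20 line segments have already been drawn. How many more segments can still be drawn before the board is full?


Grid: 2 x 6 boxes, i.e. 3 rows and 7 columns of dots.
Horizontal edges: (rows + 1) * cols = 3 * 6 = 18
Vertical edges: rows * (cols + 1) = 2 * 7 = 14
Total edges: 18 + 14 = 32
Edges drawn: 20
Remaining: 32 - 20 = 12

12


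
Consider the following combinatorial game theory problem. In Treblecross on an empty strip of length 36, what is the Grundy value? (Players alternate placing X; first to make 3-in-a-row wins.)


Treblecross: place X on empty cells; 3-in-a-row wins.
Playing within two cells of an existing X lets the opponent win at once, so sensible play treats the cells i-2..i+2 around each X as dead. The player left with no safe cell loses, so this is a normal-play take-away game on strips of safe cells.
Placing X at cell i (0-indexed) of a strip of k safe cells leaves independent strips of sizes max(0, i-2) and max(0, k-i-3). Hence G(k) = mex{ G(max(0,i-2)) XOR G(max(0,k-i-3)) : 0 <= i < k }, with G(0) = 0.
G(1): splits (0,0):0^0=0 -> mex({0}) = 1
G(2): splits (0,0):0^0=0 -> mex({0}) = 1
G(3): splits (0,0):0^0=0 -> mex({0}) = 1
G(4): splits (0,1):0^1=1 (0,0):0^0=0 -> mex({0, 1}) = 2
G(5): splits (0,2):0^1=1 (0,1):0^1=1 (0,0):0^0=0 -> mex({0, 1}) = 2
G(6) = mex({1}) = 0
G(7) = mex({0, 1, 2}) = 3
G(8) = mex({0, 1, 2}) = 3
G(9) = mex({0, 2}) = 1
G(10) = mex({0, 2, 3}) = 1
G(11) = mex({0, 3}) = 1
G(12) = mex({1, 3}) = 0
G(13) = mex({0, 1, 2, 3}) = 4
G(14) = mex({0, 1, 2}) = 3
G(15) = mex({0, 1, 2}) = 3
G(16) = mex({0, 1, 2, 4}) = 3
G(17) = mex({0, 1, 3, 4}) = 2
G(18) = mex({0, 1, 3, 4}) = 2
G(19) = mex({0, 1, 3, 5}) = 2
G(20) = mex({0, 1, 2, 3, 5}) = 4
G(21) = mex({0, 1, 2, 3, 5}) = 4
G(22) = mex({1, 2, 6}) = 0
G(23) = mex({0, 1, 2, 3, 4, 6}) = 5
G(24) = mex({0, 1, 2, 3, 4}) = 5
G(25) = mex({0, 1, 3, 4, 7}) = 2
G(26) = mex({0, 1, 3, 4, 5, 7}) = 2
G(27) = mex({0, 1, 3, 5}) = 2
G(28) = mex({0, 1, 2, 5}) = 3
G(29) = mex({0, 1, 2, 4, 5, 6}) = 3
G(30) = mex({1, 2, 4, 6}) = 0
G(31) = mex({0, 1, 2, 3, 4, 6}) = 5
G(32) = mex({1, 2, 3, 4, 7}) = 0
G(33) = mex({0, 3, 7}) = 1
G(34) = mex({0, 2, 3, 5, 7}) = 1
G(35) = mex({0, 2, 3, 5, 6}) = 1
G(36) = mex({0, 1, 2, 5, 6}) = 3
Therefore G(36) = 3.

3


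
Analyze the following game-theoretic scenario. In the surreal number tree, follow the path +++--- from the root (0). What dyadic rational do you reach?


Sign expansion: +++---
Rule: track bounds (lo, hi), initially (-inf, +inf). On '+', the current value becomes lo and we move to the simplest number in (value, hi): value + 1 if hi = +inf, otherwise the midpoint (value + hi)/2. On '-', the current value becomes hi and we move to value - 1 if lo = -inf, otherwise the midpoint (lo + value)/2.
Start at 0.
Step 1: sign = +, move right. Bounds: (0, +inf). Value = 1
Step 2: sign = +, move right. Bounds: (1, +inf). Value = 2
Step 3: sign = +, move right. Bounds: (2, +inf). Value = 3
Step 4: sign = -, move left. Bounds: (2, 3). Value = 5/2
Step 5: sign = -, move left. Bounds: (2, 5/2). Value = 9/4
Step 6: sign = -, move left. Bounds: (2, 9/4). Value = 17/8
The surreal number with sign expansion +++--- is 17/8.

17/8


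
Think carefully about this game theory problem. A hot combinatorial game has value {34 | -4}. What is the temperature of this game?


The game is {34 | -4}, a switch {a | b} with numbers a > b.
Cooling {a | b} by t gives {a - t | b + t}, which stops being hot when a - t = b + t, i.e. at t = (a - b)/2. So the temperature of a switch is (a - b)/2.
Temperature = (Left option - Right option) / 2
= (34 - (-4)) / 2
= 38 / 2
= 19

19


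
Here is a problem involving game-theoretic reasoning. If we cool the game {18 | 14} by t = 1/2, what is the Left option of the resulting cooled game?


Original game: {18 | 14} (a switch {a | b} with a > b).
Cooling by t (for t below the temperature (a - b)/2 = 2) taxes each move by t: {a | b} cooled by t is {a - t | b + t}.
Cooling amount: t = 1/2
Cooled Left option: 18 - 1/2 = 35/2
Cooled Right option: 14 + 1/2 = 29/2
Cooled game: {35/2 | 29/2}
Left option = 35/2

35/2


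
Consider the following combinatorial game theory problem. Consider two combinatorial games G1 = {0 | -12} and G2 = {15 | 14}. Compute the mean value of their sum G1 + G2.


G1 = {0 | -12}, G2 = {15 | 14}
Each is a switch {a | b} with numbers a > b; its mean value is (a + b)/2, and mean value is additive over game sums: m(G1 + G2) = m(G1) + m(G2).
Mean of G1 = (0 + (-12))/2 = -12/2 = -6
Mean of G2 = (15 + (14))/2 = 29/2 = 29/2
Mean of G1 + G2 = -6 + 29/2 = 17/2

17/2


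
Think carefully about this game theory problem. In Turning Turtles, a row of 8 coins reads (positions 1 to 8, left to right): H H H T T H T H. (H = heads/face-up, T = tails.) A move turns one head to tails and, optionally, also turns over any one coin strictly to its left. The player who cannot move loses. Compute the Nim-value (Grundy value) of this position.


Coins: H H H T T H T H
Key fact: a single head at position k behaves exactly like a Nim heap of size k (turning it to T and optionally flipping a coin at j < k corresponds to moving the heap from k to j, or to 0), and heads combine as a disjunctive sum (two heads at the same place would cancel, matching j XOR j = 0). So the Nim-value is the XOR of the 1-indexed positions of the heads.
Face-up positions (1-indexed): [1, 2, 3, 6, 8]
XOR 0 with 1: 0 XOR 1 = 1
XOR 1 with 2: 1 XOR 2 = 3
XOR 3 with 3: 3 XOR 3 = 0
XOR 0 with 6: 0 XOR 6 = 6
XOR 6 with 8: 6 XOR 8 = 14
Nim-value = 14

14


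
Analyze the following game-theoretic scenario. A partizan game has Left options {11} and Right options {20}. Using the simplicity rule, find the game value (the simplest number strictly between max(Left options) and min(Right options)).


Left options: {11}, max = 11
Right options: {20}, min = 20
All options are numbers and max(Left) < min(Right), so by the simplicity theorem the value is the simplest (earliest-born) number strictly between 11 and 20.
Integers 12 through 19 all lie strictly between 11 and 20.
Among integers, the simplest (lowest birthday = smallest |n|; 0 is born on day 0, +-n on day n) is 12.
No non-integer in the interval can be simpler: if x is a non-integer in the interval, then floor(x) or ceil(x) also lies in the interval (the interval contains an integer), and both are proper prefixes of x's sign expansion, i.e. born earlier. So the game value is 12.
Game value = 12

12


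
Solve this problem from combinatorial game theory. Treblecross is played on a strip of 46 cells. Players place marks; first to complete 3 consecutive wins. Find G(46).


Treblecross: place X on empty cells; 3-in-a-row wins.
Playing within two cells of an existing X lets the opponent win at once, so sensible play treats the cells i-2..i+2 around each X as dead. The player left with no safe cell loses, so this is a normal-play take-away game on strips of safe cells.
Placing X at cell i (0-indexed) of a strip of k safe cells leaves independent strips of sizes max(0, i-2) and max(0, k-i-3). Hence G(k) = mex{ G(max(0,i-2)) XOR G(max(0,k-i-3)) : 0 <= i < k }, with G(0) = 0.
G(1): splits (0,0):0^0=0 -> mex({0}) = 1
G(2): splits (0,0):0^0=0 -> mex({0}) = 1
G(3): splits (0,0):0^0=0 -> mex({0}) = 1
G(4): splits (0,1):0^1=1 (0,0):0^0=0 -> mex({0, 1}) = 2
G(5): splits (0,2):0^1=1 (0,1):0^1=1 (0,0):0^0=0 -> mex({0, 1}) = 2
G(6) = mex({1}) = 0
G(7) = mex({0, 1, 2}) = 3
G(8) = mex({0, 1, 2}) = 3
G(9) = mex({0, 2}) = 1
G(10) = mex({0, 2, 3}) = 1
G(11) = mex({0, 3}) = 1
G(12) = mex({1, 3}) = 0
G(13) = mex({0, 1, 2, 3}) = 4
G(14) = mex({0, 1, 2}) = 3
G(15) = mex({0, 1, 2}) = 3
G(16) = mex({0, 1, 2, 4}) = 3
G(17) = mex({0, 1, 3, 4}) = 2
G(18) = mex({0, 1, 3, 4}) = 2
G(19) = mex({0, 1, 3, 5}) = 2
G(20) = mex({0, 1, 2, 3, 5}) = 4
G(21) = mex({0, 1, 2, 3, 5}) = 4
G(22) = mex({1, 2, 6}) = 0
G(23) = mex({0, 1, 2, 3, 4, 6}) = 5
G(24) = mex({0, 1, 2, 3, 4}) = 5
G(25) = mex({0, 1, 3, 4, 7}) = 2
G(26) = mex({0, 1, 3, 4, 5, 7}) = 2
G(27) = mex({0, 1, 3, 5}) = 2
G(28) = mex({0, 1, 2, 5}) = 3
G(29) = mex({0, 1, 2, 4, 5, 6}) = 3
G(30) = mex({1, 2, 4, 6}) = 0
G(31) = mex({0, 1, 2, 3, 4, 6}) = 5
G(32) = mex({1, 2, 3, 4, 7}) = 0
G(33) = mex({0, 3, 7}) = 1
G(34) = mex({0, 2, 3, 5, 7}) = 1
G(35) = mex({0, 2, 3, 5, 6}) = 1
G(36) = mex({0, 1, 2, 5, 6}) = 3
G(37) = mex({0, 1, 2, 4, 5, 6}) = 3
G(38) = mex({0, 1, 2, 4}) = 3
G(39) = mex({0, 1, 2, 3, 4, 7}) = 5
G(40) = mex({0, 1, 2, 3, 4, 5, 7}) = 6
G(41) = mex({0, 1, 2, 3, 5, 7}) = 4
G(42) = mex({0, 1, 2, 3, 5, 6, 7}) = 4
G(43) = mex({0, 2, 3, 5, 6}) = 1
G(44) = mex({1, 2, 3, 4, 5, 6}) = 0
G(45) = mex({0, 1, 2, 3, 4, 6, 7}) = 5
G(46) = mex({0, 1, 2, 3, 4, 7}) = 5
Therefore G(46) = 5.

5


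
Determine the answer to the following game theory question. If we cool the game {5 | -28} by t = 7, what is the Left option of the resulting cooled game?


Original game: {5 | -28} (a switch {a | b} with a > b).
Cooling by t (for t below the temperature (a - b)/2 = 33/2) taxes each move by t: {a | b} cooled by t is {a - t | b + t}.
Cooling amount: t = 7
Cooled Left option: 5 - 7 = -2
Cooled Right option: -28 + 7 = -21
Cooled game: {-2 | -21}
Left option = -2

-2


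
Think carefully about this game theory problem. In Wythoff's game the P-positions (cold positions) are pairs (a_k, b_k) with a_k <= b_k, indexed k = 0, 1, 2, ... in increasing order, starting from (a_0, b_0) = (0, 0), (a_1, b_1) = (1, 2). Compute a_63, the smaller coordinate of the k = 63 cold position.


By Wythoff's theorem, a_k = floor(k * phi) and b_k = floor(k * phi^2) = a_k + k, where phi = (1 + sqrt(5))/2 is the golden ratio.
phi = (1 + sqrt(5))/2 = 1.618034
k = 63
k * phi = 63 * 1.618034 = 101.936141
a_63 = floor(k * phi) = 101

101


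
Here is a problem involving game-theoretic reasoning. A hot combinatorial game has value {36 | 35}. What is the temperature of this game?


The game is {36 | 35}, a switch {a | b} with numbers a > b.
Cooling {a | b} by t gives {a - t | b + t}, which stops being hot when a - t = b + t, i.e. at t = (a - b)/2. So the temperature of a switch is (a - b)/2.
Temperature = (Left option - Right option) / 2
= (36 - (35)) / 2
= 1 / 2
= 1/2

1/2


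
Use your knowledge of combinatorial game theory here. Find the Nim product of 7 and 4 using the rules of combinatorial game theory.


Nim multiplication is bilinear over XOR: (u XOR v) * w = (u*w) XOR (v*w).
So we split each operand into its bit components and XOR the pairwise Nim products.
7 = 1 + 2 + 4 (as XOR of powers of 2).
4 = 4 (as XOR of powers of 2).
Using the standard Nim-product table on single bits:
  2*2 = 3,   2*4 = 8,   2*8 = 12,
  4*4 = 6,   4*8 = 11,  8*8 = 13,
and  1*x = x (identity), k*l = l*k (commutative).
Pairwise Nim products:
  1 * 4 = 4
  2 * 4 = 8
  4 * 4 = 6
XOR them: 4 XOR 8 XOR 6 = 10.
Result: 7 * 4 = 10 (in Nim).

10


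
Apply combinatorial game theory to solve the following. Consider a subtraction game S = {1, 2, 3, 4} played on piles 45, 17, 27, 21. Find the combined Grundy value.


Subtraction set: {1, 2, 3, 4}
For this subtraction set, G(n) = n mod 5 (period = max + 1 = 5).
Pile 1 (size 45): G(45) = 45 mod 5 = 0
Pile 2 (size 17): G(17) = 17 mod 5 = 2
Pile 3 (size 27): G(27) = 27 mod 5 = 2
Pile 4 (size 21): G(21) = 21 mod 5 = 1
Total Grundy value = XOR of all: 0 XOR 2 XOR 2 XOR 1 = 1

1


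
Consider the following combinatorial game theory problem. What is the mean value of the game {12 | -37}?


Game = {12 | -37}, a switch {a | b} with numbers a > b.
Its thermograph has left wall a - t and right wall b + t, which meet at t = (a - b)/2, where both equal (a + b)/2. So the mast (mean value) is at (a + b)/2.
Mean = (12 + (-37))/2 = -25/2 = -25/2

-25/2


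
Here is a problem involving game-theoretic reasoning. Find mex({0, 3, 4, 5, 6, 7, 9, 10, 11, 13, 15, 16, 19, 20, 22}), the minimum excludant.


Set = {0, 3, 4, 5, 6, 7, 9, 10, 11, 13, 15, 16, 19, 20, 22}
0 is in the set.
1 is NOT in the set. This is the mex.
mex = 1

1
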